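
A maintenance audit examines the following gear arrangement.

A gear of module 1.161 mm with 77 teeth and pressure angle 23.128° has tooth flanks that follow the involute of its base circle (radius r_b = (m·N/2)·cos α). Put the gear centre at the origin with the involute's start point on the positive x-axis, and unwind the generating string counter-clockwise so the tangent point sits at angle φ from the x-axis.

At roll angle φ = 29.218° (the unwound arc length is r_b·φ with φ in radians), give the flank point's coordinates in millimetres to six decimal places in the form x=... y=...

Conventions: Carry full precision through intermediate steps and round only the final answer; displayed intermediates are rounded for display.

x=46.108378 y=1.770240

single-mesh involute tooth geometry (77T wheel at module 1.161)
pitch radius r_p = m·N/2 = 1.161·77/2 = 44.698500
base radius r_b = r_p·cos α = 44.698500·cos 23.128° = 41.106066
roll angle φ = 29.218° = 0.50995030 rad
x = r_b·(cos φ + φ·sin φ) = 46.108378
y = r_b·(sin φ − φ·cos φ) = 1.770240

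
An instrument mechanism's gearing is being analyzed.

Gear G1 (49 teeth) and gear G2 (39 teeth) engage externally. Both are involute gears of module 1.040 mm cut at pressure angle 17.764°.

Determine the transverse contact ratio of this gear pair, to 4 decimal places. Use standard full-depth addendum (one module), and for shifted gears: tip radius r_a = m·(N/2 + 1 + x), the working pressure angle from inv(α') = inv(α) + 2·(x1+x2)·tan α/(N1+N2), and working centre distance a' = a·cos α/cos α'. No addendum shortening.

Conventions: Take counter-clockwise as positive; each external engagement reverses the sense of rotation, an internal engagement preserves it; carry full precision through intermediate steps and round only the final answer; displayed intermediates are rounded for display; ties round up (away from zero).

topology: single-mesh involute geometry — m = 1.040, 49T/39T pair
base radii: r_b1 = 24.265146, r_b2 = 19.313076
tip radii: r_a1 = 26.520000, r_a2 = 21.320000
no profile shift: α' = α, a' = a
action lengths: √(r_a1²−r_b1²) = 10.701078, √(r_a2²−r_b2²) = 9.030366
base pitch p_b = π·m·cos α = 3.111478
CR = (10.701078 + 9.030366 − 45.760000·sin 17.76400°)/3.111478 = 1.854490
contact ratio ≈ 1.8545

1.8545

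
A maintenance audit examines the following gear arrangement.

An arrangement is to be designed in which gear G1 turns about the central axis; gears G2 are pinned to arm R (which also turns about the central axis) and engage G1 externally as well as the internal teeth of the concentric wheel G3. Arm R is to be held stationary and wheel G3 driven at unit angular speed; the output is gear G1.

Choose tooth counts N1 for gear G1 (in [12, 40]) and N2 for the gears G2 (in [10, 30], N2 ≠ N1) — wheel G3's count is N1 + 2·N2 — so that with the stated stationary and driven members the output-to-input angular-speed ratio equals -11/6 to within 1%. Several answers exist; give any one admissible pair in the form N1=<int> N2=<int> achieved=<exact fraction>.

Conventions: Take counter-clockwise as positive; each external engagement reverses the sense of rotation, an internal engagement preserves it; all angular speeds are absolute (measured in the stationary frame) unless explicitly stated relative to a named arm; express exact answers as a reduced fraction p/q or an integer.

topology: planetary set — design target -11/6, arm = carrier (Willis)
Willis with ω_arm = 0: ω_sun/ω_ring = −N3/N1; set equal to -11/6  ⇒  N3/N1 = −(-11/6) = 11/6
N3 = N1 + 2·N2  ⇒  N2/N1 = (N3/N1 − 1)/2 = (11/6 − 1)/2 = 5/12
smallest multiple with N1 ≥ 12 and N2 ≥ 10: k = 2  ⇒  N1 = 2·12 = 24, N2 = 2·5 = 10 (N1 ≤ 40, N2 ≤ 30, N2 ≠ N1 ✓), N3 = 24 + 2·10 = 44
check: −N3/N1 with N1 = 24, N3 = 44 gives -11/6; |achieved − target| = 0 ≤ 11/600 ✓

N1=24 N2=10 achieved=-11/6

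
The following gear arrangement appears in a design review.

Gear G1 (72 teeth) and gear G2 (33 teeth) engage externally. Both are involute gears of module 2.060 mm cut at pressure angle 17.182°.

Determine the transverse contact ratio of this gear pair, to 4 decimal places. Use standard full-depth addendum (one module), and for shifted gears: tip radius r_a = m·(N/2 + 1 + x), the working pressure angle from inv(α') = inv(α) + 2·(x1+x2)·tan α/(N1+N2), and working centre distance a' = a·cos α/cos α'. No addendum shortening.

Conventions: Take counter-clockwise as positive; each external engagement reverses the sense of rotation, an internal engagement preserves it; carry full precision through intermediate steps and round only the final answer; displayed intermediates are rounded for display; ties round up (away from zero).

class = single-mesh tooth geometry [involute pair 72T × 33T, m = 2.060]
base radii: r_b1 = 70.850329, r_b2 = 32.473068
tip radii: r_a1 = 76.220000, r_a2 = 36.050000
no profile shift: α' = α, a' = a
action lengths: √(r_a1²−r_b1²) = 28.101944, √(r_a2²−r_b2²) = 15.655746
base pitch p_b = π·m·cos α = 6.182858
CR = (28.101944 + 15.655746 − 108.150000·sin 17.18200°)/6.182858 = 1.910010
contact ratio ≈ 1.9100

1.9100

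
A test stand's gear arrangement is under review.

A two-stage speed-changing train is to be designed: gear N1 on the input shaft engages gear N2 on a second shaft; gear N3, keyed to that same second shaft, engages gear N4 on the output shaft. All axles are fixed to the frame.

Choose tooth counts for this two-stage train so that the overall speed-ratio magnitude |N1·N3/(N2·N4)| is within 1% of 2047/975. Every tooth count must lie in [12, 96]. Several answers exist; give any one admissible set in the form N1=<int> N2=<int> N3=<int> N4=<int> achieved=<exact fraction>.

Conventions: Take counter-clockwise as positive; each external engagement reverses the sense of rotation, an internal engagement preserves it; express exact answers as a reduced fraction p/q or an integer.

N1=23 N2=13 N3=89 N4=75 achieved=2047/975

design class (target 2047/975): fixed-axis compound train
target = 2047/975 in lowest terms: an exact hit needs N1·N3 = k·2047 and N2·N4 = k·975 for one integer k, every count in [12, 96]; additionally prefer no 1:1 stage (N1 ≠ N2, N3 ≠ N4)
k = 1: N1·N3 = 2047 = 23·89, N2·N4 = 975 = 13·75
achieved = 23·89/(13·75) = 2047/975; |achieved − target| = 0 ≤ 2047/97500 ✓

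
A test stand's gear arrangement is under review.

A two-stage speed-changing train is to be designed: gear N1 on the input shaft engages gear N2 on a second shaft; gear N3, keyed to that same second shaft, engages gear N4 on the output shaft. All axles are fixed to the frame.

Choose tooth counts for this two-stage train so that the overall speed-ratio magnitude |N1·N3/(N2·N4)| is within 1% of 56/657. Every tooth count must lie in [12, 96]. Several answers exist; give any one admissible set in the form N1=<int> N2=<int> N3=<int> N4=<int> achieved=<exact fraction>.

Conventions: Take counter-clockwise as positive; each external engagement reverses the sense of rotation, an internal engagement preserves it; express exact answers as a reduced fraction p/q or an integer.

N1=12 N2=27 N3=14 N4=73 achieved=56/657

2-stage fixed-axis compound train for ratio 56/657
target = 56/657 in lowest terms: an exact hit needs N1·N3 = k·56 and N2·N4 = k·657 for one integer k, every count in [12, 96]; additionally prefer no 1:1 stage (N1 ≠ N2, N3 ≠ N4)
k = 1…2: no 1:1-free in-range split of k·56 and k·657 into factor pairs; take k = 3
k = 3: N1·N3 = 168 = 12·14, N2·N4 = 1971 = 27·73
achieved = 12·14/(27·73) = 56/657; |achieved − target| = 0 ≤ 14/16425 ✓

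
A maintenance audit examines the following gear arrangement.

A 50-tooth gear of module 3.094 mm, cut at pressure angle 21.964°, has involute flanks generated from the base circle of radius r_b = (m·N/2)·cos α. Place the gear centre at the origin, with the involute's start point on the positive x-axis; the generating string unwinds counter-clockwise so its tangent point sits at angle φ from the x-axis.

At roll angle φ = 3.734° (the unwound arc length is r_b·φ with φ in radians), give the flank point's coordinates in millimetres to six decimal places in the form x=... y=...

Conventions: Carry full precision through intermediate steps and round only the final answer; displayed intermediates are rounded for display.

class = single-mesh tooth geometry [base-circle involute, m = 3.094, 50T]
pitch radius r_p = m·N/2 = 3.094·50/2 = 77.350000
base radius r_b = r_p·cos α = 77.350000·cos 21.964° = 71.735863
roll angle φ = 3.734° = 0.06517059 rad
x = r_b·(cos φ + φ·sin φ) = 71.888040
y = r_b·(sin φ − φ·cos φ) = 0.006616

x=71.888040 y=0.006616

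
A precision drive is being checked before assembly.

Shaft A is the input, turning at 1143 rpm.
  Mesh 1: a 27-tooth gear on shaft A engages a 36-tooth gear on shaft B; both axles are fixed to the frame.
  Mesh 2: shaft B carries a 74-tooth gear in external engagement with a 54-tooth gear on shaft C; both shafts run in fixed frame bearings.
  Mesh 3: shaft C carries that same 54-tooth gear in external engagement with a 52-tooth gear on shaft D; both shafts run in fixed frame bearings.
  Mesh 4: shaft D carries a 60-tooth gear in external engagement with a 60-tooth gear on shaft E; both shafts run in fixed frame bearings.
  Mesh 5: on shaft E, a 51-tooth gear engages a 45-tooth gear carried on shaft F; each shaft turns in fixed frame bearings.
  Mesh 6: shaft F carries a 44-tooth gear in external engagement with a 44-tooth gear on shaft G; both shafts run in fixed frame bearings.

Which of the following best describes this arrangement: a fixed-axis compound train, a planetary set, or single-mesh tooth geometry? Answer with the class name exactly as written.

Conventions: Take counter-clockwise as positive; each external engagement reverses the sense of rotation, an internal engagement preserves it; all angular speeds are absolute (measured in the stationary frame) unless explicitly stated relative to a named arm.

recognized (7 fixed axles, 6 meshes): fixed-axis compound train
classification: fixed-axis compound train

fixed-axis compound train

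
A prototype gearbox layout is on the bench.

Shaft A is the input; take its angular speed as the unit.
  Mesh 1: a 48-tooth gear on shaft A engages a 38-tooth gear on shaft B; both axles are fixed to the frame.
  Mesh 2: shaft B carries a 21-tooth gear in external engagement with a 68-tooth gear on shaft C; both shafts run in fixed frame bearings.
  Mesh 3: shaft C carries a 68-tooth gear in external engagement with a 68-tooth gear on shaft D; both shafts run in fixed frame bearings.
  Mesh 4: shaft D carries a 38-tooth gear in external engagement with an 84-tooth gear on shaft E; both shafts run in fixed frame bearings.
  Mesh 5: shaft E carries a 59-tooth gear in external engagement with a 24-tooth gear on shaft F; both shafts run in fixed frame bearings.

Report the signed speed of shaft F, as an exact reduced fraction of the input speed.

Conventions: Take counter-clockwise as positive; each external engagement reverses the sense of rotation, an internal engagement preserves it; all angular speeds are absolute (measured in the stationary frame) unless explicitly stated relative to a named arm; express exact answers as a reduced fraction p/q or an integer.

5-mesh fixed-axis compound train (all bearings frame-fixed)
mesh 1 [48T→38T]: |ω|/ω_in = 1×48/38 = 24/19, sense flips to −
mesh 2 [21T→68T]: |ω|/ω_in = (24/19)×21/68 = 126/323, sense flips to +
mesh 3 [68T→68T]: |ω|/ω_in = (126/323)×68/68 = 126/323, sense flips to −
mesh 4 [38T→84T]: |ω|/ω_in = (126/323)×38/84 = 3/17, sense flips to +
mesh 5 [59T→24T]: |ω|/ω_in = (3/17)×59/24 = 59/136, sense flips to −
signed output speed (× input speed) = -59/136

-59/136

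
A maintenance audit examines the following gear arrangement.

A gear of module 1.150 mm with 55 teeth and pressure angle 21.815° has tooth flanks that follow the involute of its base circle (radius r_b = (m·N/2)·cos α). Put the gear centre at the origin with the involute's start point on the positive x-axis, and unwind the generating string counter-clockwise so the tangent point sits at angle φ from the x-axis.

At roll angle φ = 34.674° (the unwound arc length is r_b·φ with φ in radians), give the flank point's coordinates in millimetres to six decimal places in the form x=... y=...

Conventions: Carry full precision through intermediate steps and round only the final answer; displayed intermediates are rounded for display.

recognized (one wheel, involute flank): single-mesh tooth geometry, m = 1.150, N = 55
pitch radius r_p = m·N/2 = 1.150·55/2 = 31.625000
base radius r_b = r_p·cos α = 31.625000·cos 21.815° = 29.360289
roll angle φ = 34.674° = 0.60517546 rad
x = r_b·(cos φ + φ·sin φ) = 34.254369
y = r_b·(sin φ − φ·cos φ) = 2.090708

x=34.254369 y=2.090708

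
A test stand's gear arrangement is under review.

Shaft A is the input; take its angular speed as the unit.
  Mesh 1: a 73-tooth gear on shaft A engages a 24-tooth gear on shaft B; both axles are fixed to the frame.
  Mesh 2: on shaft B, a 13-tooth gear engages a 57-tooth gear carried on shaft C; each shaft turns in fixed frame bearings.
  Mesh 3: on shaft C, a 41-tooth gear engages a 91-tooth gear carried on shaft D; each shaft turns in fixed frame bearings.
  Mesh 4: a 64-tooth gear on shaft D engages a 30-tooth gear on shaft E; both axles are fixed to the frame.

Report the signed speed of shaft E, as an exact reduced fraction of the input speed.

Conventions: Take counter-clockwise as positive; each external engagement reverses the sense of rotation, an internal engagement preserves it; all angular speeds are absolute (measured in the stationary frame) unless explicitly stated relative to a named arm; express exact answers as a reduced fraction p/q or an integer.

4-mesh fixed-axis compound train (all bearings frame-fixed)
mesh 1 [73T→24T]: |ω|/ω_in = 1×73/24 = 73/24, sense flips to −
mesh 2 [13T→57T]: |ω|/ω_in = (73/24)×13/57 = 949/1368, sense flips to +
mesh 3 [41T→91T]: |ω|/ω_in = (949/1368)×41/91 = 2993/9576, sense flips to −
mesh 4 [64T→30T]: |ω|/ω_in = (2993/9576)×64/30 = 11972/17955, sense flips to +
signed output speed (× input speed) = 11972/17955

11972/17955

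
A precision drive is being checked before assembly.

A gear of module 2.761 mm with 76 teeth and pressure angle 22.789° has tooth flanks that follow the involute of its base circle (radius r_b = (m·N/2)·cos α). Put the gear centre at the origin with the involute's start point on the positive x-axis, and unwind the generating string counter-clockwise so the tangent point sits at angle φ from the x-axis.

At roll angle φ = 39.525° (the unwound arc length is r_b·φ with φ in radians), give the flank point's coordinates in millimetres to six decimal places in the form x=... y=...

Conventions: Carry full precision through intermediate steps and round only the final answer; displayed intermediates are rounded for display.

x=117.076697 y=10.089467

recognized (one wheel, involute flank): single-mesh tooth geometry, m = 2.761, N = 76
pitch radius r_p = m·N/2 = 2.761·76/2 = 104.918000
base radius r_b = r_p·cos α = 104.918000·cos 22.789° = 96.727842
roll angle φ = 39.525° = 0.68984139 rad
x = r_b·(cos φ + φ·sin φ) = 117.076697
y = r_b·(sin φ − φ·cos φ) = 10.089467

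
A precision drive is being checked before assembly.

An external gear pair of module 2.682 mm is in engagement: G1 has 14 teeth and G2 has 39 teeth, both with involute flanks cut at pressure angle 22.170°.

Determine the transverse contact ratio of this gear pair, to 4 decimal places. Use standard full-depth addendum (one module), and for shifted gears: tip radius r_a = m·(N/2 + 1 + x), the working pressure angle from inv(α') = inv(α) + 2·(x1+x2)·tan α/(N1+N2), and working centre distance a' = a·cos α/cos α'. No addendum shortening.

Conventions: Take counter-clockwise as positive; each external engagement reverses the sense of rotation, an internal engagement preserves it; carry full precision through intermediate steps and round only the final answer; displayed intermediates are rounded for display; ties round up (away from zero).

1.5093

topology: single-mesh involute geometry — m = 2.682, 14T/39T pair
base radii: r_b1 = 17.386006, r_b2 = 48.432446
tip radii: r_a1 = 21.456000, r_a2 = 54.981000
no profile shift: α' = α, a' = a
action lengths: √(r_a1²−r_b1²) = 12.573254, √(r_a2²−r_b2²) = 26.023231
base pitch p_b = π·m·cos α = 7.802821
CR = (12.573254 + 26.023231 − 71.073000·sin 22.17000°)/7.802821 = 1.509283
contact ratio ≈ 1.5093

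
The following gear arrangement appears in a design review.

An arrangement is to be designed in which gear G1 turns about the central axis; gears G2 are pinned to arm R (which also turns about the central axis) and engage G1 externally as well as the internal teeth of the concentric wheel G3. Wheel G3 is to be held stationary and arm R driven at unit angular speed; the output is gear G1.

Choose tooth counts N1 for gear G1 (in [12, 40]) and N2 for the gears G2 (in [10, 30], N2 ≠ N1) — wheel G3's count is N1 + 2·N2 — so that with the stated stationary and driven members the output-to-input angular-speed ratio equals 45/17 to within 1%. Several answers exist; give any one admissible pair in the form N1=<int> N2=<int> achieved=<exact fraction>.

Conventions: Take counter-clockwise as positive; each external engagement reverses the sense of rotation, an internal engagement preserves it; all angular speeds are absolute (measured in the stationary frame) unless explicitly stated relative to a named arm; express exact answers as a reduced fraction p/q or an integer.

N1=34 N2=11 achieved=45/17

topology: planetary set — design target 45/17, arm = carrier (Willis)
Willis with ω_ring = 0: ω_sun/ω_arm = (N1+N3)/N1; set equal to 45/17  ⇒  N3/N1 = 45/17 − 1 = 28/17
N3 = N1 + 2·N2  ⇒  N2/N1 = (N3/N1 − 1)/2 = (28/17 − 1)/2 = 11/34
smallest multiple with N1 ≥ 12 and N2 ≥ 10: k = 1  ⇒  N1 = 1·34 = 34, N2 = 1·11 = 11 (N1 ≤ 40, N2 ≤ 30, N2 ≠ N1 ✓), N3 = 34 + 2·11 = 56
check: (N1+N3)/N1 with N1 = 34, N3 = 56 gives 45/17; |achieved − target| = 0 ≤ 9/340 ✓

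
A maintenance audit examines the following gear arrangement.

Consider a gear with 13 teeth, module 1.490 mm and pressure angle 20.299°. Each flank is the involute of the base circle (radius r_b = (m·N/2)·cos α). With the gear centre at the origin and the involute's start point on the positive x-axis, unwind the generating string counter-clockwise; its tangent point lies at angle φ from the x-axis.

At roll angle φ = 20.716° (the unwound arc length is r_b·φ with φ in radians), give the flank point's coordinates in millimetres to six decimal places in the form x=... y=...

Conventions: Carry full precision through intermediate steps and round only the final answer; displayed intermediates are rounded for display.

x=9.657981 y=0.141252

recognized (one wheel, involute flank): single-mesh tooth geometry, m = 1.490, N = 13
pitch radius r_p = m·N/2 = 1.490·13/2 = 9.685000
base radius r_b = r_p·cos α = 9.685000·cos 20.299° = 9.083513
roll angle φ = 20.716° = 0.36156241 rad
x = r_b·(cos φ + φ·sin φ) = 9.657981
y = r_b·(sin φ − φ·cos φ) = 0.141252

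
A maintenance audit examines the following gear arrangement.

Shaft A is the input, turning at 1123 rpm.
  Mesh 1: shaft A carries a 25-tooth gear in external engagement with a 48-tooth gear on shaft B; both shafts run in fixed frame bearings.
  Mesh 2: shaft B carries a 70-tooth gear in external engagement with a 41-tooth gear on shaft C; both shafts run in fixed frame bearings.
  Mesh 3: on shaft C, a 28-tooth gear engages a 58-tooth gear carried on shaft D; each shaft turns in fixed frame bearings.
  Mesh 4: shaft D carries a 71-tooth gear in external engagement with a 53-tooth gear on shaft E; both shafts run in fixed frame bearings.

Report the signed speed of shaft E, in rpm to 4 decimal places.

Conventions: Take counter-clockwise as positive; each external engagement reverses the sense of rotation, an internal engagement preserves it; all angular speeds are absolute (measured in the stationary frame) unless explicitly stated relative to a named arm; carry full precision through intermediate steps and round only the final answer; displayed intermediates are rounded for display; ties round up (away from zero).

4-mesh fixed-axis compound train (all bearings frame-fixed)
mesh 1 [25T→48T]: ω = 1123.0000×25/48 = 584.8958 rpm, sense flips to −
mesh 2 [70T→41T]: ω = 584.8958×70/41 = 998.6026 rpm, sense flips to +
mesh 3 [28T→58T]: ω = 998.6026×28/58 = 482.0840 rpm, sense flips to −
mesh 4 [71T→53T]: ω = 482.0840×71/53 = 645.8107 rpm, sense flips to +
signed output speed = +645.8107 rpm

+645.8107 rpm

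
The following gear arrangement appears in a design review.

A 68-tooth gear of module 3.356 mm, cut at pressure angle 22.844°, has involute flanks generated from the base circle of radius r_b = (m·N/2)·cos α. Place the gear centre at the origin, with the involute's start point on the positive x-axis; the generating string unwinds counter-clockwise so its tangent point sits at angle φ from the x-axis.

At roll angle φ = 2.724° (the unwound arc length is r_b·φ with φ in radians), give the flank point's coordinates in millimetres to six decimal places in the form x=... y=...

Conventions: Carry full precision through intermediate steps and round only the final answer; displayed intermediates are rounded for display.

x=105.273060 y=0.003766

single-mesh involute tooth geometry (68T wheel at module 3.356)
pitch radius r_p = m·N/2 = 3.356·68/2 = 114.104000
base radius r_b = r_p·cos α = 114.104000·cos 22.844° = 105.154286
roll angle φ = 2.724° = 0.04754277 rad
x = r_b·(cos φ + φ·sin φ) = 105.273060
y = r_b·(sin φ − φ·cos φ) = 0.003766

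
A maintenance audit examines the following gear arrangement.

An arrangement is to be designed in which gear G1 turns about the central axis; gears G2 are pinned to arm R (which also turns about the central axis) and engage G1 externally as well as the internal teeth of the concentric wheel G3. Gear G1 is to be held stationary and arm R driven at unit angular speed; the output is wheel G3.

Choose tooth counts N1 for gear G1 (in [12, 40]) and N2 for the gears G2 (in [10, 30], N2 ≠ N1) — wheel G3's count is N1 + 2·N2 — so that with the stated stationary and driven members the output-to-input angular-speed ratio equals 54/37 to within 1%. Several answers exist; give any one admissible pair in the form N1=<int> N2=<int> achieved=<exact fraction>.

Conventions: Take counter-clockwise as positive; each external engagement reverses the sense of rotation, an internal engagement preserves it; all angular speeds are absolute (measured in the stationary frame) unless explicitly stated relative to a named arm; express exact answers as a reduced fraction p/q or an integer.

design class (target 54/37): planetary set
Willis with ω_sun = 0: ω_ring/ω_arm = (N1+N3)/N3; set equal to 54/37  ⇒  N3/N1 = 1/(54/37 − 1) = 37/17
N3 = N1 + 2·N2  ⇒  N2/N1 = (N3/N1 − 1)/2 = (37/17 − 1)/2 = 10/17
smallest multiple with N1 ≥ 12 and N2 ≥ 10: k = 1  ⇒  N1 = 1·17 = 17, N2 = 1·10 = 10 (N1 ≤ 40, N2 ≤ 30, N2 ≠ N1 ✓), N3 = 17 + 2·10 = 37
check: (N1+N3)/N3 with N1 = 17, N3 = 37 gives 54/37; |achieved − target| = 0 ≤ 27/1850 ✓

N1=17 N2=10 achieved=54/37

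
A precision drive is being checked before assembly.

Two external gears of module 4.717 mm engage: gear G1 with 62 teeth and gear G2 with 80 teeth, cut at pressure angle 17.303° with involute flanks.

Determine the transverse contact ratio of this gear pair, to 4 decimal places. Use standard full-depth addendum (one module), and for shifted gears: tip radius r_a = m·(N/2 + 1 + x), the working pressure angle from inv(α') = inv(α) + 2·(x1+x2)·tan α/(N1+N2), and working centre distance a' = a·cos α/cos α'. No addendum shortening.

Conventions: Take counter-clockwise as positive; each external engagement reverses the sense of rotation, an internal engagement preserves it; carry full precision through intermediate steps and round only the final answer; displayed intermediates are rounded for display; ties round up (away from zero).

1.9892

class = single-mesh tooth geometry [involute pair 62T × 80T, m = 4.717]
base radii: r_b1 = 139.609530, r_b2 = 180.141330
tip radii: r_a1 = 150.944000, r_a2 = 193.397000
no profile shift: α' = α, a' = a
action lengths: √(r_a1²−r_b1²) = 57.387021, √(r_a2²−r_b2²) = 70.366903
base pitch p_b = π·m·cos α = 14.148267
CR = (57.387021 + 70.366903 − 334.907000·sin 17.30300°)/14.148267 = 1.989237
contact ratio ≈ 1.9892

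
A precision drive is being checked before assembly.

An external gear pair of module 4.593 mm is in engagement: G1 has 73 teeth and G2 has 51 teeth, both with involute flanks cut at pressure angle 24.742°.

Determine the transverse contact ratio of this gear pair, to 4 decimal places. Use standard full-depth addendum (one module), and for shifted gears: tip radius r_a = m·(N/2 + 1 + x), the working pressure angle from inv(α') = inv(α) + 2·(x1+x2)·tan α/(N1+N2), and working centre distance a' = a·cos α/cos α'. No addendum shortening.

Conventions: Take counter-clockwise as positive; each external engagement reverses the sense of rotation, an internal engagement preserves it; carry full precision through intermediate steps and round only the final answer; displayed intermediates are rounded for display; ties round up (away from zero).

1.5643

single-mesh involute tooth geometry (73T engaging 51T at module 4.593)
base radii: r_b1 = 152.255007, r_b2 = 106.369936
tip radii: r_a1 = 172.237500, r_a2 = 121.714500
no profile shift: α' = α, a' = a
action lengths: √(r_a1²−r_b1²) = 80.524340, √(r_a2²−r_b2²) = 59.159582
base pitch p_b = π·m·cos α = 13.104745
CR = (80.524340 + 59.159582 − 284.766000·sin 24.74200°)/13.104745 = 1.564317
contact ratio ≈ 1.5643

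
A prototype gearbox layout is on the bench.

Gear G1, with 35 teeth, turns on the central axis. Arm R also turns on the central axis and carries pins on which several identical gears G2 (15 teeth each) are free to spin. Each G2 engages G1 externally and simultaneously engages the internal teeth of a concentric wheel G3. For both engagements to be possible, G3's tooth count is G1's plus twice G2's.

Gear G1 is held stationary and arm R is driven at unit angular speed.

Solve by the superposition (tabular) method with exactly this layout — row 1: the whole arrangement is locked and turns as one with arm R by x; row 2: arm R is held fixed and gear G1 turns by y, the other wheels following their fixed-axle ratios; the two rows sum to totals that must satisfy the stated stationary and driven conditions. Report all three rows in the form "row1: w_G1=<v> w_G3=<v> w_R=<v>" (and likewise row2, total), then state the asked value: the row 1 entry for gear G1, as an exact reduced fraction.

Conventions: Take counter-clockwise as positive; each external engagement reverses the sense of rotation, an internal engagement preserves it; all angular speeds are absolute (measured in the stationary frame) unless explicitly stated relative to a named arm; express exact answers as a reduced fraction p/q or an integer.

row1: w_G1=1 w_G3=1 w_R=1
row2: w_G1=-1 w_G3=7/13 w_R=0
total: w_G1=0 w_G3=20/13 w_R=1
asked value: 1

class = planetary set [G3 = 35+2·15 = 65; Willis about the carrier]
row 1: whole set turns with the arm by x
row 2: sun turns y, ring = −(35/65)·y, arm 0
boundary: total ω_sun = x + y = 0 and total ω_arm = x = 1  ⇒  y = -1, x = 1
row 2 ring = −(35/65)·(-1) = 7/13
totals (row 1 + row 2): sun 1 + (-1) = 0, ring 1 + 7/13 = 20/13, arm 1 + 0 = 1
asked cell (row1, sun) = 1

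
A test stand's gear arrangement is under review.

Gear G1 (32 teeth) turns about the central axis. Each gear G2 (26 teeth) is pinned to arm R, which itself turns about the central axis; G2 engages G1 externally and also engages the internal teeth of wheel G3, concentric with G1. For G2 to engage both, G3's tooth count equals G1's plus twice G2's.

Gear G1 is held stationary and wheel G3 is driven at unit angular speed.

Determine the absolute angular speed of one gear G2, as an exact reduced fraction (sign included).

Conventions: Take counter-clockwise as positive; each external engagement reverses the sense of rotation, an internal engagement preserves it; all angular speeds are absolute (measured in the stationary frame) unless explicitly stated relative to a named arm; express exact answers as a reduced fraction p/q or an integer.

planetary set (32T centre, 26T on arm, 84T internal) — Willis relation
ring teeth: 32 + 2·26 = 84
32(ω_sun−ω_arm) = −84(ω_ring−ω_arm),  ω_sun = 0, ω_ring = 1
32(0−ω_arm) = −84(1−ω_arm)  ⇒  116·ω_arm = 84  ⇒  ω_arm = 21/29
sun–planet mesh: 32·(0−21/29) = −26·(ω_p−ω_arm)  ⇒  ω_p−ω_arm = 336/377
ω_p = 21/29 + 336/377 = 21/13
exact speed ratio = 21/13

21/13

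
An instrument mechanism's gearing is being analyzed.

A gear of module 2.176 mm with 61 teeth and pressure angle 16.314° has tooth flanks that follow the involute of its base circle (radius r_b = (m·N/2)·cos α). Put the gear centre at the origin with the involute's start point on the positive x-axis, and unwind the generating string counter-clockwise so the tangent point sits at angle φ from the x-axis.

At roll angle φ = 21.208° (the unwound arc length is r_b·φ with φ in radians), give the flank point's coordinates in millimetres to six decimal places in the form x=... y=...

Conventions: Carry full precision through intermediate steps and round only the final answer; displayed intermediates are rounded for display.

class = single-mesh tooth geometry [base-circle involute, m = 2.176, 61T]
pitch radius r_p = m·N/2 = 2.176·61/2 = 66.368000
base radius r_b = r_p·cos α = 66.368000·cos 16.314° = 63.695804
roll angle φ = 21.208° = 0.37014943 rad
x = r_b·(cos φ + φ·sin φ) = 67.910977
y = r_b·(sin φ − φ·cos φ) = 1.062084

x=67.910977 y=1.062084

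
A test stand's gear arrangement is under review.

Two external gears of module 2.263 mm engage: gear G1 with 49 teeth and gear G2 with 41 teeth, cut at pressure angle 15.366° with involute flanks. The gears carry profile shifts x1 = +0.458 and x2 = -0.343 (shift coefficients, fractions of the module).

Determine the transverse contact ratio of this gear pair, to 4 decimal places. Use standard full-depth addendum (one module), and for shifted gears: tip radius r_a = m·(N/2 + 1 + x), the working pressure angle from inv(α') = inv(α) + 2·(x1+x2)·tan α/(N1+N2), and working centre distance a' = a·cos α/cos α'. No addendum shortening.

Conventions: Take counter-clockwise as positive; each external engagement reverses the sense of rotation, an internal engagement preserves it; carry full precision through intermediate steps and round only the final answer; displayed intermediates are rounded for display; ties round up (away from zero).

1.9656

recognized (one external pair, fixed centres): single-mesh tooth geometry, m = 2.263, N1 = 49, N2 = 41
base radii: r_b1 = 53.461551, r_b2 = 44.733135
tip radii: r_a1 = 58.742954, r_a2 = 47.878291
inv(α') = inv(15.366°) + 2·(+0.458-0.343)·tan α/(49+41) = 0.00732255  ⇒  α' = 15.88049°
a' = a·cos α / cos α' = 101.8350·cos 15.366°/cos 15.88049° = 102.091039
action lengths: √(r_a1²−r_b1²) = 24.343319, √(r_a2²−r_b2²) = 17.066851
base pitch p_b = π·m·cos α = 6.855282
CR = (24.343319 + 17.066851 − 102.091039·sin 15.88049°)/6.855282 = 1.965611
contact ratio ≈ 1.9656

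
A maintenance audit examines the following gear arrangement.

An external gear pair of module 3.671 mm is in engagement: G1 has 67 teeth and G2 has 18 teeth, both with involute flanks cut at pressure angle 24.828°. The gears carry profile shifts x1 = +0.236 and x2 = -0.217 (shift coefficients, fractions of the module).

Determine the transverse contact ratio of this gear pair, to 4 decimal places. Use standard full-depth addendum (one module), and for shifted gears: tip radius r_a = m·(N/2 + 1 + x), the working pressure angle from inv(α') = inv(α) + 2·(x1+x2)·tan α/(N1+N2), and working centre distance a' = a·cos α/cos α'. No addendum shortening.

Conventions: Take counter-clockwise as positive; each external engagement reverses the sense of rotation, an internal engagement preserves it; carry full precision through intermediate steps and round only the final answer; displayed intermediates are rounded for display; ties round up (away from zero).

single-mesh involute tooth geometry (67T engaging 18T at module 3.671)
base radii: r_b1 = 111.611891, r_b2 = 29.985284
tip radii: r_a1 = 127.515856, r_a2 = 35.913393
inv(α') = inv(24.828°) + 2·(+0.236-0.217)·tan α/(67+18) = 0.02953452  ⇒  α' = 24.88322°
a' = a·cos α / cos α' = 156.0175·cos 24.828°/cos 24.88322° = 156.087176
action lengths: √(r_a1²−r_b1²) = 61.669112, √(r_a2²−r_b2²) = 19.764983
base pitch p_b = π·m·cos α = 10.466839
CR = (61.669112 + 19.764983 − 156.087176·sin 24.88322°)/10.466839 = 1.505446
contact ratio ≈ 1.5054

1.5054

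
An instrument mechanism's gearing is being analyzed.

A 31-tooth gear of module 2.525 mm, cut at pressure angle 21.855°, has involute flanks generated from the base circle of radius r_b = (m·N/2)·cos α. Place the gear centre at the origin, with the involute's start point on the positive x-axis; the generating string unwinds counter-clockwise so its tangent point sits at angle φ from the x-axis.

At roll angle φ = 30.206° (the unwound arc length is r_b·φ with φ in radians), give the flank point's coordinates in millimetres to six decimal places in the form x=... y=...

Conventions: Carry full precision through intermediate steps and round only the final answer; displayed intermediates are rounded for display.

topology: single-mesh involute geometry — m = 2.525, N = 31
pitch radius r_p = m·N/2 = 2.525·31/2 = 39.137500
base radius r_b = r_p·cos α = 39.137500·cos 21.855° = 36.324645
roll angle φ = 30.206° = 0.52719415 rad
x = r_b·(cos φ + φ·sin φ) = 41.027198
y = r_b·(sin φ − φ·cos φ) = 1.725333

x=41.027198 y=1.725333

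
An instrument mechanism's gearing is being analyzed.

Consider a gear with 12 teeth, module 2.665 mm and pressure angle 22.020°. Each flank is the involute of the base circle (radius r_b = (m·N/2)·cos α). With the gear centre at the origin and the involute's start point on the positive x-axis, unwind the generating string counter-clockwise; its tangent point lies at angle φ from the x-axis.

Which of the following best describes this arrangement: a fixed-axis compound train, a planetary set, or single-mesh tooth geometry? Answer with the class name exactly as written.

recognized (one wheel, involute flank): single-mesh tooth geometry, m = 2.665, N = 12
classification: single-mesh tooth geometry

single-mesh tooth geometry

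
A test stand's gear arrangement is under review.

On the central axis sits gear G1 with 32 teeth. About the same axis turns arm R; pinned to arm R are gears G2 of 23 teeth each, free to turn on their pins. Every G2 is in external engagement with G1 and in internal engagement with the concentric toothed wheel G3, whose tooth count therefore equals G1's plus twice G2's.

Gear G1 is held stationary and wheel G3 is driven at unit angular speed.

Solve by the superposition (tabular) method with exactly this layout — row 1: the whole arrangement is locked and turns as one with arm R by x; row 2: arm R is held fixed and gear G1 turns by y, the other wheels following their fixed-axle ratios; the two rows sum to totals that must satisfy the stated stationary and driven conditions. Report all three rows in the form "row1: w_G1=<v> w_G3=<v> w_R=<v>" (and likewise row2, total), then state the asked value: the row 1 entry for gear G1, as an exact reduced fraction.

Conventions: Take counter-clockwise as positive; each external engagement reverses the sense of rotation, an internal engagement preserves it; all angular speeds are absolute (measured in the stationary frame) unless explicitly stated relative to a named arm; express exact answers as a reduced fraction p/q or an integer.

class = planetary set [G3 = 32+2·23 = 78; Willis about the carrier]
row 1 — lock + rotate with arm: ω_sun = ω_ring = ω_arm = x
row 2 — arm fixed, fixed-axis ratios: sun y, ring −(32/78)·y, arm 0
boundary: total ω_sun = x + y = 0 and total ω_ring = x − (32/78)·y = 1  ⇒  y = -39/55, x = 39/55
row 2 ring = −(32/78)·(-39/55) = 16/55
totals (row 1 + row 2): sun 39/55 + (-39/55) = 0, ring 39/55 + 16/55 = 1, arm 39/55 + 0 = 39/55
asked cell (row1, sun) = 39/55

row1: w_G1=39/55 w_G3=39/55 w_R=39/55
row2: w_G1=-39/55 w_G3=16/55 w_R=0
total: w_G1=0 w_G3=1 w_R=39/55
asked value: 39/55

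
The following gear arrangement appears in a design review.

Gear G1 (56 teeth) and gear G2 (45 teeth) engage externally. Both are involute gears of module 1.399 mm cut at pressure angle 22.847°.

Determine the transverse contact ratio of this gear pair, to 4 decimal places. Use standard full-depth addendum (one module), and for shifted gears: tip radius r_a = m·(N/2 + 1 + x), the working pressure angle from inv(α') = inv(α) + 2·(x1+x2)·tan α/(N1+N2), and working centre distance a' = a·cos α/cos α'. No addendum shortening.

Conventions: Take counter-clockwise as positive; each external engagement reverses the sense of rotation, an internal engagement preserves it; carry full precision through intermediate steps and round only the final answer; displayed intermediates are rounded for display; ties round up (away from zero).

topology: single-mesh involute geometry — m = 1.399, 56T/45T pair
base radii: r_b1 = 36.098759, r_b2 = 29.007931
tip radii: r_a1 = 40.571000, r_a2 = 32.876500
no profile shift: α' = α, a' = a
action lengths: √(r_a1²−r_b1²) = 18.517171, √(r_a2²−r_b2²) = 15.472691
base pitch p_b = π·m·cos α = 4.050271
CR = (18.517171 + 15.472691 − 70.649500·sin 22.84700°)/4.050271 = 1.619314
contact ratio ≈ 1.6193

1.6193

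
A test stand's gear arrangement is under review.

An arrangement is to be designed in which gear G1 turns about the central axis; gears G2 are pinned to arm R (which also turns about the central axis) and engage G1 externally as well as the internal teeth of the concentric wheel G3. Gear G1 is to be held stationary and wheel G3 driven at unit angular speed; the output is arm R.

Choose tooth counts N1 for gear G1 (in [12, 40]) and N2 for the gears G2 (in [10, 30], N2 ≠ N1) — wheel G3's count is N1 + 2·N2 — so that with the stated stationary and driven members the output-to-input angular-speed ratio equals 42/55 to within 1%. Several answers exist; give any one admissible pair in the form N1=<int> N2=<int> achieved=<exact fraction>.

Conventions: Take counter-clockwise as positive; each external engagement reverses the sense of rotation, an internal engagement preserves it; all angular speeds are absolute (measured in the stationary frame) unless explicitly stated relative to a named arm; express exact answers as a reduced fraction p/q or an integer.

N1=26 N2=29 achieved=42/55

topology: planetary set — design target 42/55, arm = carrier (Willis)
Willis with ω_sun = 0: ω_arm/ω_ring = N3/(N1+N3); set equal to 42/55  ⇒  N3/N1 = (42/55)/(1 − 42/55) = 42/13
N3 = N1 + 2·N2  ⇒  N2/N1 = (N3/N1 − 1)/2 = (42/13 − 1)/2 = 29/26
smallest multiple with N1 ≥ 12 and N2 ≥ 10: k = 1  ⇒  N1 = 1·26 = 26, N2 = 1·29 = 29 (N1 ≤ 40, N2 ≤ 30, N2 ≠ N1 ✓), N3 = 26 + 2·29 = 84
check: N3/(N1+N3) with N1 = 26, N3 = 84 gives 42/55; |achieved − target| = 0 ≤ 21/2750 ✓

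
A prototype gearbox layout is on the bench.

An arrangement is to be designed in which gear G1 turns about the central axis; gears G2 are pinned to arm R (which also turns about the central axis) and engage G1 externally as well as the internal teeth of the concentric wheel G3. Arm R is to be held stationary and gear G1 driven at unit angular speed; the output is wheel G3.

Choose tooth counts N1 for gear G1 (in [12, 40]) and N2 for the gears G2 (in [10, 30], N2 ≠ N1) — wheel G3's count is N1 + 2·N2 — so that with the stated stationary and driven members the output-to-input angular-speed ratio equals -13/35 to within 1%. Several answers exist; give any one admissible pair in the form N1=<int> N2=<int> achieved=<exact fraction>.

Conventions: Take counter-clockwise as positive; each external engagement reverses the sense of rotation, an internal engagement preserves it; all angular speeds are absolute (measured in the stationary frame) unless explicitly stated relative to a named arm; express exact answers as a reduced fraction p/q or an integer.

class = planetary set [ratio -13/35 wanted; Willis about the carrier]
Willis with ω_arm = 0: ω_ring/ω_sun = −N1/N3; set equal to -13/35  ⇒  N3/N1 = −1/(-13/35) = 35/13
N3 = N1 + 2·N2  ⇒  N2/N1 = (N3/N1 − 1)/2 = (35/13 − 1)/2 = 11/13
smallest multiple with N1 ≥ 12 and N2 ≥ 10: k = 1  ⇒  N1 = 1·13 = 13, N2 = 1·11 = 11 (N1 ≤ 40, N2 ≤ 30, N2 ≠ N1 ✓), N3 = 13 + 2·11 = 35
check: −N1/N3 with N1 = 13, N3 = 35 gives -13/35; |achieved − target| = 0 ≤ 13/3500 ✓

N1=13 N2=11 achieved=-13/35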